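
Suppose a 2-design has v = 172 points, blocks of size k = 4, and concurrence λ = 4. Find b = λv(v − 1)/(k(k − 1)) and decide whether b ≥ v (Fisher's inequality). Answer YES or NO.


r = λ(v − 1)/(k − 1) = 4·171/3 = 228.
b = vr/k = 172·228/4 = 9804.
Fisher's inequality: b ≥ v ⇔ 9804 ≥ 172? YES.

YES


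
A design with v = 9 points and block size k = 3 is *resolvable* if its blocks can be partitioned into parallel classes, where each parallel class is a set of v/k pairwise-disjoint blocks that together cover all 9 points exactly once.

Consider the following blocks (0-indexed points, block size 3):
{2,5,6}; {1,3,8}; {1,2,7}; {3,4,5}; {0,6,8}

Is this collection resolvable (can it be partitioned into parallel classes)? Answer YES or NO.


v = 9, block size k = 3, number of blocks = 5.
For resolvability, blocks must partition into parallel classes of size v/k = 3.
Total blocks must therefore be a multiple of 3: 5 = 3·1 + 2 ⇒ not divisible ✗.
Resolvable? NO.

NO


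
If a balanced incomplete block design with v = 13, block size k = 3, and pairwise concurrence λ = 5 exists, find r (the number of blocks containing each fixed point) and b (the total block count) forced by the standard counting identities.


Any 2-(v, k, λ) BIBD satisfies two necessary conditions:
  (i)  Each point sits in r blocks, and counting incidences through any fixed point gives r(k − 1) = λ(v − 1), so r = λ(v − 1)/(k − 1).
  (ii) Total incidences bk = vr, so b = vr/k.
Step 1: r = λ(v − 1)/(k − 1) = 5·(13 − 1)/(3 − 1) = 5·12/2 = 60/2 = 30.
Step 2: b = vr/k = 13·30/3 = 390/3 = 130.
Check integrality: r = 30 ∈ Z ✓, b = 130 ∈ Z ✓.
(These identities are necessary conditions: they determine r and b for any design with these parameters, but do not by themselves prove that one exists.)

r = 30, b = 130.


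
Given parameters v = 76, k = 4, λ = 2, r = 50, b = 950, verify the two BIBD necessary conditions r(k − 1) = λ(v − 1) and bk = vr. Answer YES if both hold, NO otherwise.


Condition (i): r(k − 1) = 50·3 = 150; λ(v − 1) = 2·75 = 150. Match? YES.
Condition (ii): bk = 950·4 = 3800; vr = 76·50 = 3800. Match? YES.
Both conditions hold? YES.

YES


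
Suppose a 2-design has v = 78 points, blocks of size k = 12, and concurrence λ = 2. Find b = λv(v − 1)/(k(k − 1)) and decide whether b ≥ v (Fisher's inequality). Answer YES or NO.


r = λ(v − 1)/(k − 1) = 2·77/11 = 14.
b = vr/k = 78·14/12 = 91.
Fisher's inequality: b ≥ v ⇔ 91 ≥ 78? YES.

YES


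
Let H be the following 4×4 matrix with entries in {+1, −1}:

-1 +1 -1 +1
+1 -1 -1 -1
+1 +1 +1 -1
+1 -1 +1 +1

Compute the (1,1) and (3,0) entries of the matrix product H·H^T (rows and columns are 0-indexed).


Row 0 of H: [-1, 1, -1, 1].
Row 1 of H: [1, -1, -1, -1].
Row 3 of H: [1, -1, 1, 1].
(H·H^T)[1][1] = Σ_j H[1][j]·H[1][j] = (1)² + (-1)² + (-1)² + (-1)² = 1 + 1 + 1 + 1 = 4.
(H·H^T)[3][0] = Σ_j H[3][j]·H[0][j] = (1)·(-1) + (-1)·(1) + (1)·(-1) + (1)·(1) = -1 + -1 + -1 + 1 = -2.
Rows 3 and 0 are not orthogonal (dot product = -2 ≠ 0), so H is not a Hadamard matrix.

(1,1) entry = 4; (3,0) entry = -2.


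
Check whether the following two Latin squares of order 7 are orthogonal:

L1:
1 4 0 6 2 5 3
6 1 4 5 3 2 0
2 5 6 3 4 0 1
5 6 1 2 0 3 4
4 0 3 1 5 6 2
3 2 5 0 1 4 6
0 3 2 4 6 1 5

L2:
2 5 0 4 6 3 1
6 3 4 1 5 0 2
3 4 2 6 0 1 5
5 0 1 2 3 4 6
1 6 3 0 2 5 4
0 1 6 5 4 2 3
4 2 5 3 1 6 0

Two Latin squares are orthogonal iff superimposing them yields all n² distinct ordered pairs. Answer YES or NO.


Form the n² = 49 superimposed pairs (L1[i][j], L2[i][j]), row by row (rows and columns indexed from 0):
row 0: (1,2) (4,5) (0,0) (6,4) (2,6) (5,3) (3,1)
row 1: (6,6) (1,3) (4,4) (5,1) (3,5) (2,0) (0,2)
row 2: (2,3) (5,4) (6,2) (3,6) (4,0) (0,1) (1,5)
row 3: (5,5) (6,0) (1,1) (2,2) (0,3) (3,4) (4,6)
row 4: (4,1) (0,6) (3,3) (1,0) (5,2) (6,5) (2,4)
row 5: (3,0) (2,1) (5,6) (0,5) (1,4) (4,2) (6,3)
row 6: (0,4) (3,2) (2,5) (4,3) (6,1) (1,6) (5,0)
Orthogonality requires all 49 pairs distinct.
Check by first coordinate: for each symbol s of L1, list the L2 entries in the n cells where L1 = s; they must all differ.
  L1 = 0: L2 entries (in reading order) 0, 2, 1, 3, 6, 5, 4 — all 7 distinct ✓
  L1 = 1: L2 entries (in reading order) 2, 3, 5, 1, 0, 4, 6 — all 7 distinct ✓
  L1 = 2: L2 entries (in reading order) 6, 0, 3, 2, 4, 1, 5 — all 7 distinct ✓
  L1 = 3: L2 entries (in reading order) 1, 5, 6, 4, 3, 0, 2 — all 7 distinct ✓
  L1 = 4: L2 entries (in reading order) 5, 4, 0, 6, 1, 2, 3 — all 7 distinct ✓
  L1 = 5: L2 entries (in reading order) 3, 1, 4, 5, 2, 6, 0 — all 7 distinct ✓
  L1 = 6: L2 entries (in reading order) 4, 6, 2, 0, 5, 3, 1 — all 7 distinct ✓
Every symbol of L1 meets every symbol of L2 exactly once, so all 49 pairs are distinct (49 of 49).
Conclusion: YES.

YES


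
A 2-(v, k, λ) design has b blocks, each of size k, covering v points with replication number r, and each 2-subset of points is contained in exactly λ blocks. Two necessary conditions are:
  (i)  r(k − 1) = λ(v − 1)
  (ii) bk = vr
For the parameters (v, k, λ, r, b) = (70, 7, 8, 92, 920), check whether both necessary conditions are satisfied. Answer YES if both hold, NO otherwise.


Condition (i): r(k − 1) = 92·6 = 552; λ(v − 1) = 8·69 = 552. Match? YES.
Condition (ii): bk = 920·7 = 6440; vr = 70·92 = 6440. Match? YES.
Both conditions hold? YES.

YES


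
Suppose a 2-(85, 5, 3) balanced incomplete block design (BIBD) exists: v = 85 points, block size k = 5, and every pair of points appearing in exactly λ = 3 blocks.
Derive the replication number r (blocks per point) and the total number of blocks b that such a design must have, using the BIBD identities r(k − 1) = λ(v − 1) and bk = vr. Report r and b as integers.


Any 2-(v, k, λ) BIBD satisfies two necessary conditions:
  (i)  Each point sits in r blocks, and counting incidences through any fixed point gives r(k − 1) = λ(v − 1), so r = λ(v − 1)/(k − 1).
  (ii) Total incidences bk = vr, so b = vr/k.
Step 1: r = λ(v − 1)/(k − 1) = 3·(85 − 1)/(5 − 1) = 3·84/4 = 252/4 = 63.
Step 2: b = vr/k = 85·63/5 = 5355/5 = 1071.
Check integrality: r = 63 ∈ Z ✓, b = 1071 ∈ Z ✓.
(These identities are necessary conditions: they determine r and b for any design with these parameters, but do not by themselves prove that one exists.)

r = 63, b = 1071.


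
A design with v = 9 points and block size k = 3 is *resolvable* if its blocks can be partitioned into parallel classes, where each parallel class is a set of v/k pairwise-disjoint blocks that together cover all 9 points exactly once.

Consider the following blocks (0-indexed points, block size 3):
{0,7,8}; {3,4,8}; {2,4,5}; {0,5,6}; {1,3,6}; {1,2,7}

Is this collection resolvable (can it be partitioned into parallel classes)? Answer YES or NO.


v = 9, block size k = 3, number of blocks = 6.
For resolvability, blocks must partition into parallel classes of size v/k = 3.
Total blocks must therefore be a multiple of 3: 6 = 3·2 + 0 ⇒ divisible ✓.
Greedy packing gives 2 candidate class(es). Each should be a full parallel class (size 3, covers all 9 points).
  Class 1 (3 blocks): {0,7,8}; {2,4,5}; {1,3,6}. Points covered: [0, 1, 2, 3, 4, 5, 6, 7, 8].
  Class 2 (3 blocks): {3,4,8}; {0,5,6}; {1,2,7}. Points covered: [0, 1, 2, 3, 4, 5, 6, 7, 8].
All classes full (size 3)? YES. All classes cover every point? YES.
Resolvable? YES.

YES


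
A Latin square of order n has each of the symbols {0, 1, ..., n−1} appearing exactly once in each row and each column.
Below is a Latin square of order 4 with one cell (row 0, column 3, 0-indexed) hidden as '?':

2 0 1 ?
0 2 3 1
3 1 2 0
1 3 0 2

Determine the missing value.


Row 0 contains symbols [0, 1, 2] — missing [3].
Column 3 contains symbols [0, 1, 2] — missing [3].
The missing symbol must appear in both missing sets; intersection = [3].
Therefore the hidden value is 3.

Missing value = 3.


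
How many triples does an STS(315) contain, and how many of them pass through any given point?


An STS(v) is a 2-(v, 3, 1) BIBD: block size k = 3, λ = 1.
Replication: r(k − 1) = λ(v − 1) ⇒ r·2 = 315 − 1 = 314 ⇒ r = 157.
Block count: bk = vr ⇒ b·3 = 315·157 = 49455 ⇒ b = 16485.

r = 157, b = 16485.


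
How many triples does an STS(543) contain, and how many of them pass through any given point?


An STS(v) is a 2-(v, 3, 1) BIBD: block size k = 3, λ = 1.
Replication: r(k − 1) = λ(v − 1) ⇒ r·2 = 543 − 1 = 542 ⇒ r = 271.
Block count: bk = vr ⇒ b·3 = 543·271 = 147153 ⇒ b = 49051.

r = 271, b = 49051.


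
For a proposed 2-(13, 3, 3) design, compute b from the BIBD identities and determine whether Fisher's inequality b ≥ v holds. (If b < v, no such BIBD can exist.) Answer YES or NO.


r = λ(v − 1)/(k − 1) = 3·12/2 = 18.
b = vr/k = 13·18/3 = 78.
Fisher's inequality: b ≥ v ⇔ 78 ≥ 13? YES.

YES


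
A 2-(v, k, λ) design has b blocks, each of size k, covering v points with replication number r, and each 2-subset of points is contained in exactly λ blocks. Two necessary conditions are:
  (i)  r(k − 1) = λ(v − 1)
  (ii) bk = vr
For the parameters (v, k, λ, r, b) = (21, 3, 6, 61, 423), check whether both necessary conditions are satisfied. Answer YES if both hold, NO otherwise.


Condition (i): r(k − 1) = 61·2 = 122; λ(v − 1) = 6·20 = 120. Match? NO.
Condition (ii): bk = 423·3 = 1269; vr = 21·61 = 1281. Match? NO.
Both conditions hold? NO.

NO


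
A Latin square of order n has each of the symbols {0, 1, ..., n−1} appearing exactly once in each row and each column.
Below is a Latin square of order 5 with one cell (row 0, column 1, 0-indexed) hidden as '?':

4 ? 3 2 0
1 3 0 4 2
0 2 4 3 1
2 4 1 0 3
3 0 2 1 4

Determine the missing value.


Row 0 contains symbols [0, 2, 3, 4] — missing [1].
Column 1 contains symbols [0, 2, 3, 4] — missing [1].
The missing symbol must appear in both missing sets; intersection = [1].
Therefore the hidden value is 1.

Missing value = 1.


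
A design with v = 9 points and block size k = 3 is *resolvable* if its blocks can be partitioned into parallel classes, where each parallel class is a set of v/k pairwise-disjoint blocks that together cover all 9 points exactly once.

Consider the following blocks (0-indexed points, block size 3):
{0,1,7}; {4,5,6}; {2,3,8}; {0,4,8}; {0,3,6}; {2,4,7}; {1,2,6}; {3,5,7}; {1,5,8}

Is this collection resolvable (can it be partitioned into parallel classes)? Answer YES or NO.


v = 9, block size k = 3, number of blocks = 9.
For resolvability, blocks must partition into parallel classes of size v/k = 3.
Total blocks must therefore be a multiple of 3: 9 = 3·3 + 0 ⇒ divisible ✓.
Greedy packing gives 3 candidate class(es). Each should be a full parallel class (size 3, covers all 9 points).
  Class 1 (3 blocks): {0,1,7}; {4,5,6}; {2,3,8}. Points covered: [0, 1, 2, 3, 4, 5, 6, 7, 8].
  Class 2 (3 blocks): {0,4,8}; {1,2,6}; {3,5,7}. Points covered: [0, 1, 2, 3, 4, 5, 6, 7, 8].
  Class 3 (3 blocks): {0,3,6}; {2,4,7}; {1,5,8}. Points covered: [0, 1, 2, 3, 4, 5, 6, 7, 8].
All classes full (size 3)? YES. All classes cover every point? YES.
Resolvable? YES.

YES


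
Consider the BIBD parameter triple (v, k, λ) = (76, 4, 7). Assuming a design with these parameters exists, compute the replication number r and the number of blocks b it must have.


Any 2-(v, k, λ) BIBD satisfies two necessary conditions:
  (i)  Each point sits in r blocks, and counting incidences through any fixed point gives r(k − 1) = λ(v − 1), so r = λ(v − 1)/(k − 1).
  (ii) Total incidences bk = vr, so b = vr/k.
Step 1: r = λ(v − 1)/(k − 1) = 7·(76 − 1)/(4 − 1) = 7·75/3 = 525/3 = 175.
Step 2: b = vr/k = 76·175/4 = 13300/4 = 3325.
Check integrality: r = 175 ∈ Z ✓, b = 3325 ∈ Z ✓.
(These identities are necessary conditions: they determine r and b for any design with these parameters, but do not by themselves prove that one exists.)

r = 175, b = 3325.


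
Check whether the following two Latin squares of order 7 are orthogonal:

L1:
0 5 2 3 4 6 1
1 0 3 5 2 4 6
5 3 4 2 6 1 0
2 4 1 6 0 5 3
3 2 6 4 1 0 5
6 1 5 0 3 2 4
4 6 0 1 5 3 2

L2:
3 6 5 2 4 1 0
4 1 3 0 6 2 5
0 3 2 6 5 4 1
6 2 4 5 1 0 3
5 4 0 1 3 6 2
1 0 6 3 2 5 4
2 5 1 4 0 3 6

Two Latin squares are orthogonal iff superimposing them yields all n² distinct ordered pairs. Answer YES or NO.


Form the n² = 49 superimposed pairs (L1[i][j], L2[i][j]), row by row (rows and columns indexed from 0):
row 0: (0,3) (5,6) (2,5) (3,2) (4,4) (6,1) (1,0)
row 1: (1,4) (0,1) (3,3) (5,0) (2,6) (4,2) (6,5)
row 2: (5,0) (3,3) (4,2) (2,6) (6,5) (1,4) (0,1)
row 3: (2,6) (4,2) (1,4) (6,5) (0,1) (5,0) (3,3)
row 4: (3,5) (2,4) (6,0) (4,1) (1,3) (0,6) (5,2)
row 5: (6,1) (1,0) (5,6) (0,3) (3,2) (2,5) (4,4)
row 6: (4,2) (6,5) (0,1) (1,4) (5,0) (3,3) (2,6)
Orthogonality requires all 49 pairs distinct.
But the pair (5,0) repeats: cell (1,3) has L1 = 5, L2 = 0, and cell (2,0) has L1 = 5, L2 = 0.
A repeated pair means some other pair never occurs (only 21 distinct pairs out of 49), so the squares are not orthogonal.
Conclusion: NO.

NO


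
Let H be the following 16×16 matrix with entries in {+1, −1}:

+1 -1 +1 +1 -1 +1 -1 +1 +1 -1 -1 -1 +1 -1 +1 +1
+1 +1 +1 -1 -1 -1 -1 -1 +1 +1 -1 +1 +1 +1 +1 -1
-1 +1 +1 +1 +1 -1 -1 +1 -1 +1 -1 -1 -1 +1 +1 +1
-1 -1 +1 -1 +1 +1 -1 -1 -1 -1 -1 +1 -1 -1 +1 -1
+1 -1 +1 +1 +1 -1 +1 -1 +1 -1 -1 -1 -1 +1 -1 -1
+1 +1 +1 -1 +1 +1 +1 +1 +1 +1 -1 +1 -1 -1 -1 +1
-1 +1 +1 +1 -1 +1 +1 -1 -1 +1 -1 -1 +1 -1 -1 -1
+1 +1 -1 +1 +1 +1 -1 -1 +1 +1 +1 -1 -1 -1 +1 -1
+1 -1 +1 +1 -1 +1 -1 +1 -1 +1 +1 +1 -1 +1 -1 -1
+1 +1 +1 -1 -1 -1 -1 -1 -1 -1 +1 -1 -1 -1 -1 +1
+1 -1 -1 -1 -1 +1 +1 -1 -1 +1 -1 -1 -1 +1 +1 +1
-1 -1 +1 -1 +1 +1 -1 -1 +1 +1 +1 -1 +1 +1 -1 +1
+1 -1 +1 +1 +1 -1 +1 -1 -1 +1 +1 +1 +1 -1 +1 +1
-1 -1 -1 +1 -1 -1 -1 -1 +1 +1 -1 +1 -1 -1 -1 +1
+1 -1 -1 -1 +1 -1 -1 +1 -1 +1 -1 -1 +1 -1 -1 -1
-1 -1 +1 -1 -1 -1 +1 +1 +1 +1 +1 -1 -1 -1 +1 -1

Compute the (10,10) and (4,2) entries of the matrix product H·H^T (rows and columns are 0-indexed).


Row 2 of H: [-1, 1, 1, 1, 1, -1, -1, 1, -1, 1, -1, -1, -1, 1, 1, 1].
Row 4 of H: [1, -1, 1, 1, 1, -1, 1, -1, 1, -1, -1, -1, -1, 1, -1, -1].
Row 10 of H: [1, -1, -1, -1, -1, 1, 1, -1, -1, 1, -1, -1, -1, 1, 1, 1].
(H·H^T)[10][10] = Σ_j H[10][j]·H[10][j] = (1)² + (-1)² + (-1)² + (-1)² + (-1)² + (1)² + (1)² + (-1)² + (-1)² + (1)² + (-1)² + (-1)² + (-1)² + (1)² + (1)² + (1)² = 1 + 1 + 1 + 1 + 1 + 1 + 1 + 1 + 1 + 1 + 1 + 1 + 1 + 1 + 1 + 1 = 16.
(H·H^T)[4][2] = Σ_j H[4][j]·H[2][j] = (1)·(-1) + (-1)·(1) + (1)·(1) + (1)·(1) + (1)·(1) + (-1)·(-1) + (1)·(-1) + (-1)·(1) + (1)·(-1) + (-1)·(1) + (-1)·(-1) + (-1)·(-1) + (-1)·(-1) + (1)·(1) + (-1)·(1) + (-1)·(1) = -1 + -1 + 1 + 1 + 1 + 1 + -1 + -1 + -1 + -1 + 1 + 1 + 1 + 1 + -1 + -1 = 0.
So rows 4 and 2 are orthogonal; the diagonal entry equals n = 16.

(10,10) entry = 16; (4,2) entry = 0.


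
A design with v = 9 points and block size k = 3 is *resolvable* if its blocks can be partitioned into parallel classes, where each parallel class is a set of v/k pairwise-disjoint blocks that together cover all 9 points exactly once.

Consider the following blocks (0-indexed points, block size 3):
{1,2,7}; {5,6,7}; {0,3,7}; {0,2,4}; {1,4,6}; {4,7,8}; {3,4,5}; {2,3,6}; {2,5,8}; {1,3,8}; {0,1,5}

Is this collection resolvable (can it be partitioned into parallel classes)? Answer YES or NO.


v = 9, block size k = 3, number of blocks = 11.
For resolvability, blocks must partition into parallel classes of size v/k = 3.
Total blocks must therefore be a multiple of 3: 11 = 3·3 + 2 ⇒ not divisible ✗.
Resolvable? NO.

NO


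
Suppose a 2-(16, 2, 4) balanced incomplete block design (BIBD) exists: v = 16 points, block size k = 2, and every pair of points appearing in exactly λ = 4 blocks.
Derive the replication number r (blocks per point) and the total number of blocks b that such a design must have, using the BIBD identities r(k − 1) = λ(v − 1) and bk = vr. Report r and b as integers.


Any 2-(v, k, λ) BIBD satisfies two necessary conditions:
  (i)  Each point sits in r blocks, and counting incidences through any fixed point gives r(k − 1) = λ(v − 1), so r = λ(v − 1)/(k − 1).
  (ii) Total incidences bk = vr, so b = vr/k.
Step 1: r = λ(v − 1)/(k − 1) = 4·(16 − 1)/(2 − 1) = 4·15/1 = 60/1 = 60.
Step 2: b = vr/k = 16·60/2 = 960/2 = 480.
Check integrality: r = 60 ∈ Z ✓, b = 480 ∈ Z ✓.
(These identities are necessary conditions: they determine r and b for any design with these parameters, but do not by themselves prove that one exists.)

r = 60, b = 480.


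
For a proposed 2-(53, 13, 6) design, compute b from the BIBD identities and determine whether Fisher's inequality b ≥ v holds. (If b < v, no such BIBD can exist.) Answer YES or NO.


r = λ(v − 1)/(k − 1) = 6·52/12 = 26.
b = vr/k = 53·26/13 = 106.
Fisher's inequality: b ≥ v ⇔ 106 ≥ 53? YES.

YES


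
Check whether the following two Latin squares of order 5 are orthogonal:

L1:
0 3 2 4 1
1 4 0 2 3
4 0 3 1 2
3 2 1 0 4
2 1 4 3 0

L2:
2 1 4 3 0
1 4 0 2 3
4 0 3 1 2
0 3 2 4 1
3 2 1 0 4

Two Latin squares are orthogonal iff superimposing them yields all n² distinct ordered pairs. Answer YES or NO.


Form the n² = 25 superimposed pairs (L1[i][j], L2[i][j]), row by row (rows and columns indexed from 0):
row 0: (0,2) (3,1) (2,4) (4,3) (1,0)
row 1: (1,1) (4,4) (0,0) (2,2) (3,3)
row 2: (4,4) (0,0) (3,3) (1,1) (2,2)
row 3: (3,0) (2,3) (1,2) (0,4) (4,1)
row 4: (2,3) (1,2) (4,1) (3,0) (0,4)
Orthogonality requires all 25 pairs distinct.
But the pair (4,4) repeats: cell (1,1) has L1 = 4, L2 = 4, and cell (2,0) has L1 = 4, L2 = 4.
A repeated pair means some other pair never occurs (only 15 distinct pairs out of 25), so the squares are not orthogonal.
Conclusion: NO.

NO


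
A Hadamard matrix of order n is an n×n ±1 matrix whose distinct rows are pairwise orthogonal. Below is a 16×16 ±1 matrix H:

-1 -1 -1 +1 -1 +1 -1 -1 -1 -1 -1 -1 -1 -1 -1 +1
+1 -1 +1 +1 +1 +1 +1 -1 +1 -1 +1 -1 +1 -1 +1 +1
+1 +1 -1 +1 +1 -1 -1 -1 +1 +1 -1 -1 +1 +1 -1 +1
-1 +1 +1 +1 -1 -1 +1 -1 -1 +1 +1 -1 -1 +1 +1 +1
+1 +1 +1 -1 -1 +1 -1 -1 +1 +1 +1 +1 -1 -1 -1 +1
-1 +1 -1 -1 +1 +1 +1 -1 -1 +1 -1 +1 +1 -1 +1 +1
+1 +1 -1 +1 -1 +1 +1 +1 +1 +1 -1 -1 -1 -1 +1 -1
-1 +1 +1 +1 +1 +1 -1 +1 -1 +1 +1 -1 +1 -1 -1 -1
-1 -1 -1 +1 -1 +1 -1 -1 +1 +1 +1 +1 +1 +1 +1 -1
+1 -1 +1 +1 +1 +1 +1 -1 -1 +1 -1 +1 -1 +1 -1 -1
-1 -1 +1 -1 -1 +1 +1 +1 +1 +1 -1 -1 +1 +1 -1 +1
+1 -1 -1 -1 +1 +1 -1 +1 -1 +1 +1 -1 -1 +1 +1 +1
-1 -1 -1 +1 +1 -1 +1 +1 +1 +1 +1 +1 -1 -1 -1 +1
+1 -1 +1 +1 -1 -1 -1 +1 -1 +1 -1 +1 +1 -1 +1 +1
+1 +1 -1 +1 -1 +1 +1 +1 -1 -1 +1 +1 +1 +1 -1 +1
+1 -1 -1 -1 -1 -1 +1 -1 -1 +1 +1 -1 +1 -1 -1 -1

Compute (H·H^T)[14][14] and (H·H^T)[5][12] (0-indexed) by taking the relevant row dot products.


Row 5 of H: [-1, 1, -1, -1, 1, 1, 1, -1, -1, 1, -1, 1, 1, -1, 1, 1].
Row 12 of H: [-1, -1, -1, 1, 1, -1, 1, 1, 1, 1, 1, 1, -1, -1, -1, 1].
Row 14 of H: [1, 1, -1, 1, -1, 1, 1, 1, -1, -1, 1, 1, 1, 1, -1, 1].
(H·H^T)[14][14] = Σ_j H[14][j]·H[14][j] = (1)² + (1)² + (-1)² + (1)² + (-1)² + (1)² + (1)² + (1)² + (-1)² + (-1)² + (1)² + (1)² + (1)² + (1)² + (-1)² + (1)² = 1 + 1 + 1 + 1 + 1 + 1 + 1 + 1 + 1 + 1 + 1 + 1 + 1 + 1 + 1 + 1 = 16.
(H·H^T)[5][12] = Σ_j H[5][j]·H[12][j] = (-1)·(-1) + (1)·(-1) + (-1)·(-1) + (-1)·(1) + (1)·(1) + (1)·(-1) + (1)·(1) + (-1)·(1) + (-1)·(1) + (1)·(1) + (-1)·(1) + (1)·(1) + (1)·(-1) + (-1)·(-1) + (1)·(-1) + (1)·(1) = 1 + -1 + 1 + -1 + 1 + -1 + 1 + -1 + -1 + 1 + -1 + 1 + -1 + 1 + -1 + 1 = 0.
So rows 5 and 12 are orthogonal; the diagonal entry equals n = 16.

(14,14) entry = 16; (5,12) entry = 0.


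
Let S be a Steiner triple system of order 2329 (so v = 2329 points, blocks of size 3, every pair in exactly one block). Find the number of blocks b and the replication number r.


An STS(v) is a 2-(v, 3, 1) BIBD: block size k = 3, λ = 1.
Replication: r(k − 1) = λ(v − 1) ⇒ r·2 = 2329 − 1 = 2328 ⇒ r = 1164.
Block count: bk = vr ⇒ b·3 = 2329·1164 = 2710956 ⇒ b = 903652.
(Check via b = v(v − 1)/6 = 2329·2328/6 = 5421912/6 = 903652.)

r = 1164, b = 903652.


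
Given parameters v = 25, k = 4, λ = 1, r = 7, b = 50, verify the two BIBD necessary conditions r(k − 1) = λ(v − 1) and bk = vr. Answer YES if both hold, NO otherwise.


Condition (i): r(k − 1) = 7·3 = 21; λ(v − 1) = 1·24 = 24. Match? NO.
Condition (ii): bk = 50·4 = 200; vr = 25·7 = 175. Match? NO.
Both conditions hold? NO.

NO


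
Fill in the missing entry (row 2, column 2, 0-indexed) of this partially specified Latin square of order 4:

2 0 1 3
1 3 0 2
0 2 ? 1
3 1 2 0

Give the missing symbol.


Row 2 contains symbols [0, 1, 2] — missing [3].
Column 2 contains symbols [0, 1, 2] — missing [3].
The missing symbol must appear in both missing sets; intersection = [3].
Therefore the hidden value is 3.

Missing value = 3.


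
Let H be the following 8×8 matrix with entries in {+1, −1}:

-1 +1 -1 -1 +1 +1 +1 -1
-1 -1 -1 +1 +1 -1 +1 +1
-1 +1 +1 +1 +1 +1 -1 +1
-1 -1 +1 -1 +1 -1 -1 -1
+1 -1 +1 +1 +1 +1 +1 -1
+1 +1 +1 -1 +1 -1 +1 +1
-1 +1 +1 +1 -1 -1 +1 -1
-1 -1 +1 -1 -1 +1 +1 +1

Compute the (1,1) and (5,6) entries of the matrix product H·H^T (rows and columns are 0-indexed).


Row 1 of H: [-1, -1, -1, 1, 1, -1, 1, 1].
Row 5 of H: [1, 1, 1, -1, 1, -1, 1, 1].
Row 6 of H: [-1, 1, 1, 1, -1, -1, 1, -1].
(H·H^T)[1][1] = Σ_j H[1][j]·H[1][j] = (-1)² + (-1)² + (-1)² + (1)² + (1)² + (-1)² + (1)² + (1)² = 1 + 1 + 1 + 1 + 1 + 1 + 1 + 1 = 8.
(H·H^T)[5][6] = Σ_j H[5][j]·H[6][j] = (1)·(-1) + (1)·(1) + (1)·(1) + (-1)·(1) + (1)·(-1) + (-1)·(-1) + (1)·(1) + (1)·(-1) = -1 + 1 + 1 + -1 + -1 + 1 + 1 + -1 = 0.
So rows 5 and 6 are orthogonal; the diagonal entry equals n = 8.

(1,1) entry = 8; (5,6) entry = 0.


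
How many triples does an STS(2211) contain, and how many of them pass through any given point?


An STS(v) is a 2-(v, 3, 1) BIBD: block size k = 3, λ = 1.
Replication: r(k − 1) = λ(v − 1) ⇒ r·2 = 2211 − 1 = 2210 ⇒ r = 1105.
Block count: b = v(v − 1)/6 = 2211·2210/6 = 4886310/6 = 814385.
(Check via bk = vr: 814385·3 = 2443155 = 2211·1105 = 2443155 ✓.)

r = 1105, b = 814385.


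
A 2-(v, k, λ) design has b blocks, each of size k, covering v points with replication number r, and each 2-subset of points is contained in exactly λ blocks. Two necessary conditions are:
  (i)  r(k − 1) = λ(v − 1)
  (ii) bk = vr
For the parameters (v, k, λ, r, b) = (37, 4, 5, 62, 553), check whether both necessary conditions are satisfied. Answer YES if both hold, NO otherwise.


Condition (i): r(k − 1) = 62·3 = 186; λ(v − 1) = 5·36 = 180. Match? NO.
Condition (ii): bk = 553·4 = 2212; vr = 37·62 = 2294. Match? NO.
Both conditions hold? NO.

NO


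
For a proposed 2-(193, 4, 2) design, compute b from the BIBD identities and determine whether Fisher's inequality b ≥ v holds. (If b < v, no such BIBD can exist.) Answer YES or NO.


r = λ(v − 1)/(k − 1) = 2·192/3 = 128.
b = vr/k = 193·128/4 = 6176.
Fisher's inequality: b ≥ v ⇔ 6176 ≥ 193? YES.

YES


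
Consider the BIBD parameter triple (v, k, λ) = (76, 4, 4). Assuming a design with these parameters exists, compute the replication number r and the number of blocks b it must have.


Any 2-(v, k, λ) BIBD satisfies two necessary conditions:
  (i)  Each point sits in r blocks, and counting incidences through any fixed point gives r(k − 1) = λ(v − 1), so r = λ(v − 1)/(k − 1).
  (ii) Total incidences bk = vr, so b = vr/k.
Step 1: r = λ(v − 1)/(k − 1) = 4·(76 − 1)/(4 − 1) = 4·75/3 = 300/3 = 100.
Step 2: b = vr/k = 76·100/4 = 7600/4 = 1900.
Check integrality: r = 100 ∈ Z ✓, b = 1900 ∈ Z ✓.
(These identities are necessary conditions: they determine r and b for any design with these parameters, but do not by themselves prove that one exists.)

r = 100, b = 1900.


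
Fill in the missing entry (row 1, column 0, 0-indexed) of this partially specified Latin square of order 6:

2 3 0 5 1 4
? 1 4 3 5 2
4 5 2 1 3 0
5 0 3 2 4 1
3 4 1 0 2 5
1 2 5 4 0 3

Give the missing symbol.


Row 1 contains symbols [1, 2, 3, 4, 5] — missing [0].
Column 0 contains symbols [1, 2, 3, 4, 5] — missing [0].
The missing symbol must appear in both missing sets; intersection = [0].
Therefore the hidden value is 0.

Missing value = 0.


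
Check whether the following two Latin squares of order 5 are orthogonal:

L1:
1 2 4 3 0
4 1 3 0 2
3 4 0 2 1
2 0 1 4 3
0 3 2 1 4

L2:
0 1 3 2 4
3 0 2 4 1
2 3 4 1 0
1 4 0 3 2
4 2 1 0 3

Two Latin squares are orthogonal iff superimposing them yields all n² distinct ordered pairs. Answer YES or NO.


Form the n² = 25 superimposed pairs (L1[i][j], L2[i][j]), row by row (rows and columns indexed from 0):
row 0: (1,0) (2,1) (4,3) (3,2) (0,4)
row 1: (4,3) (1,0) (3,2) (0,4) (2,1)
row 2: (3,2) (4,3) (0,4) (2,1) (1,0)
row 3: (2,1) (0,4) (1,0) (4,3) (3,2)
row 4: (0,4) (3,2) (2,1) (1,0) (4,3)
Orthogonality requires all 25 pairs distinct.
But the pair (4,3) repeats: cell (0,2) has L1 = 4, L2 = 3, and cell (1,0) has L1 = 4, L2 = 3.
A repeated pair means some other pair never occurs (only 5 distinct pairs out of 25), so the squares are not orthogonal.
Conclusion: NO.

NO


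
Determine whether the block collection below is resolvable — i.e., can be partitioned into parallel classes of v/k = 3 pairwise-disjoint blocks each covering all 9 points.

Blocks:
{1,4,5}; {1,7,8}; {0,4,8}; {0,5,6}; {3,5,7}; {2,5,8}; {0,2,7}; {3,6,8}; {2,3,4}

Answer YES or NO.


v = 9, block size k = 3, number of blocks = 9.
For resolvability, blocks must partition into parallel classes of size v/k = 3.
Total blocks must therefore be a multiple of 3: 9 = 3·3 + 0 ⇒ divisible ✓.
Consider block {0,4,8}. The only other block(s) in the collection disjoint from it are {3,5,7} — just 1 block(s). Any parallel class containing {0,4,8} would need 2 other blocks each disjoint from it, so no parallel class of size 3 can contain {0,4,8}.
Since every block must belong to some parallel class in a resolution, the collection cannot be partitioned into parallel classes.
Resolvable? NO.

NO


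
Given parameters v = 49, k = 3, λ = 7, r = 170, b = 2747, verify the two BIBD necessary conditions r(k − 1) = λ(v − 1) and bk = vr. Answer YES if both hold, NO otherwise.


Condition (i): r(k − 1) = 170·2 = 340; λ(v − 1) = 7·48 = 336. Match? NO.
Condition (ii): bk = 2747·3 = 8241; vr = 49·170 = 8330. Match? NO.
Both conditions hold? NO.

NO


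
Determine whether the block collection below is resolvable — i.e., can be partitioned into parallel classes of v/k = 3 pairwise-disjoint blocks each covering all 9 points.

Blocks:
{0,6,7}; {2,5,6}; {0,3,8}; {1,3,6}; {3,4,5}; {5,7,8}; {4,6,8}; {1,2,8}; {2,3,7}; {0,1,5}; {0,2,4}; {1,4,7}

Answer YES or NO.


v = 9, block size k = 3, number of blocks = 12.
For resolvability, blocks must partition into parallel classes of size v/k = 3.
Total blocks must therefore be a multiple of 3: 12 = 3·4 + 0 ⇒ divisible ✓.
Greedy packing gives 4 candidate class(es). Each should be a full parallel class (size 3, covers all 9 points).
  Class 1 (3 blocks): {0,6,7}; {3,4,5}; {1,2,8}. Points covered: [0, 1, 2, 3, 4, 5, 6, 7, 8].
  Class 2 (3 blocks): {2,5,6}; {0,3,8}; {1,4,7}. Points covered: [0, 1, 2, 3, 4, 5, 6, 7, 8].
  Class 3 (3 blocks): {1,3,6}; {5,7,8}; {0,2,4}. Points covered: [0, 1, 2, 3, 4, 5, 6, 7, 8].
  Class 4 (3 blocks): {4,6,8}; {2,3,7}; {0,1,5}. Points covered: [0, 1, 2, 3, 4, 5, 6, 7, 8].
All classes full (size 3)? YES. All classes cover every point? YES.
Resolvable? YES.

YES


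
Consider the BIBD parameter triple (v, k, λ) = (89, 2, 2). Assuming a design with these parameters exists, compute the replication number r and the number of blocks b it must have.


Any 2-(v, k, λ) BIBD satisfies two necessary conditions:
  (i)  Each point sits in r blocks, and counting incidences through any fixed point gives r(k − 1) = λ(v − 1), so r = λ(v − 1)/(k − 1).
  (ii) Total incidences bk = vr, so b = vr/k.
Step 1: r = λ(v − 1)/(k − 1) = 2·(89 − 1)/(2 − 1) = 2·88/1 = 176/1 = 176.
Step 2: b = vr/k = 89·176/2 = 15664/2 = 7832.
Check integrality: r = 176 ∈ Z ✓, b = 7832 ∈ Z ✓.
(These identities are necessary conditions: they determine r and b for any design with these parameters, but do not by themselves prove that one exists.)

r = 176, b = 7832.


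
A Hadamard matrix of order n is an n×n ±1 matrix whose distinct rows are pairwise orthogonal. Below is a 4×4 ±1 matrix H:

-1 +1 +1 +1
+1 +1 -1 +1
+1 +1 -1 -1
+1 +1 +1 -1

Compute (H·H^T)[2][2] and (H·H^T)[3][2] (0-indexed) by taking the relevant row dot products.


Row 2 of H: [1, 1, -1, -1].
Row 3 of H: [1, 1, 1, -1].
(H·H^T)[2][2] = Σ_j H[2][j]·H[2][j] = (1)² + (1)² + (-1)² + (-1)² = 1 + 1 + 1 + 1 = 4.
(H·H^T)[3][2] = Σ_j H[3][j]·H[2][j] = (1)·(1) + (1)·(1) + (1)·(-1) + (-1)·(-1) = 1 + 1 + -1 + 1 = 2.
Rows 3 and 2 are not orthogonal (dot product = 2 ≠ 0), so H is not a Hadamard matrix.

(2,2) entry = 4; (3,2) entry = 2.


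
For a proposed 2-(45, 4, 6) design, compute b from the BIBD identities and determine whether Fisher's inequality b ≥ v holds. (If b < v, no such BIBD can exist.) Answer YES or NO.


b = λv(v − 1)/(k(k − 1)) = 6·45·44/(4·3) = 11880/12 = 990.
Compare with v = 45: b ≥ v, so Fisher's inequality holds.

YES


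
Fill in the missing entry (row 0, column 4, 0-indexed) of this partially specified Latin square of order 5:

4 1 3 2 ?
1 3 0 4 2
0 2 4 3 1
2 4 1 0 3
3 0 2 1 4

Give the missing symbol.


Row 0 contains symbols [1, 2, 3, 4] — missing [0].
Column 4 contains symbols [1, 2, 3, 4] — missing [0].
The missing symbol must appear in both missing sets; intersection = [0].
Therefore the hidden value is 0.

Missing value = 0.


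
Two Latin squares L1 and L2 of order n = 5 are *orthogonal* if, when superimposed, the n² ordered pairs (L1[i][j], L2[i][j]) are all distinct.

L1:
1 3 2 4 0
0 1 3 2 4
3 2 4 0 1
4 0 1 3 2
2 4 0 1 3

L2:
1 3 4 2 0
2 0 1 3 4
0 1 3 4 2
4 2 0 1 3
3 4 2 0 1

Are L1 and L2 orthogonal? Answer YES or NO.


Form the n² = 25 superimposed pairs (L1[i][j], L2[i][j]), row by row (rows and columns indexed from 0):
row 0: (1,1) (3,3) (2,4) (4,2) (0,0)
row 1: (0,2) (1,0) (3,1) (2,3) (4,4)
row 2: (3,0) (2,1) (4,3) (0,4) (1,2)
row 3: (4,4) (0,2) (1,0) (3,1) (2,3)
row 4: (2,3) (4,4) (0,2) (1,0) (3,1)
Orthogonality requires all 25 pairs distinct.
But the pair (4,4) repeats: cell (1,4) has L1 = 4, L2 = 4, and cell (3,0) has L1 = 4, L2 = 4.
A repeated pair means some other pair never occurs (only 15 distinct pairs out of 25), so the squares are not orthogonal.
Conclusion: NO.

NO


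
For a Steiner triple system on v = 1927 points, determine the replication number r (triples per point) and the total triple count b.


An STS(v) is a 2-(v, 3, 1) BIBD: block size k = 3, λ = 1.
Replication: r(k − 1) = λ(v − 1) ⇒ r·2 = 1927 − 1 = 1926 ⇒ r = 963.
Block count: bk = vr ⇒ b·3 = 1927·963 = 1855701 ⇒ b = 618567.

r = 963, b = 618567.


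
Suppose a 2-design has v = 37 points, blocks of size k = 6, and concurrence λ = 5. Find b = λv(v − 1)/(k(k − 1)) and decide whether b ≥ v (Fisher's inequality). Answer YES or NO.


b = λv(v − 1)/(k(k − 1)) = 5·37·36/(6·5) = 6660/30 = 222.
Compare with v = 37: b ≥ v, so Fisher's inequality holds.

YES


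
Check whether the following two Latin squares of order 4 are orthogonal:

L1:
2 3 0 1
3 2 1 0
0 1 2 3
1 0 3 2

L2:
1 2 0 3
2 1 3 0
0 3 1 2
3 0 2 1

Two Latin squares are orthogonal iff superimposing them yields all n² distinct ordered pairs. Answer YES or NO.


Form the n² = 16 superimposed pairs (L1[i][j], L2[i][j]), row by row (rows and columns indexed from 0):
row 0: (2,1) (3,2) (0,0) (1,3)
row 1: (3,2) (2,1) (1,3) (0,0)
row 2: (0,0) (1,3) (2,1) (3,2)
row 3: (1,3) (0,0) (3,2) (2,1)
Orthogonality requires all 16 pairs distinct.
But the pair (3,2) repeats: cell (0,1) has L1 = 3, L2 = 2, and cell (1,0) has L1 = 3, L2 = 2.
A repeated pair means some other pair never occurs (only 4 distinct pairs out of 16), so the squares are not orthogonal.
Conclusion: NO.

NO


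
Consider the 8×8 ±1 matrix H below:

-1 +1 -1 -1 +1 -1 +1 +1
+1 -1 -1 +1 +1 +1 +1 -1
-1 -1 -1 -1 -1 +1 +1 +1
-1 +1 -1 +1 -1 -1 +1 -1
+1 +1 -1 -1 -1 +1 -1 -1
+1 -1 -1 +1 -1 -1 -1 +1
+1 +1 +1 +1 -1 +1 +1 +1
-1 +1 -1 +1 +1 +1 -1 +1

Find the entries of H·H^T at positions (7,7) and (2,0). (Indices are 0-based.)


Row 0 of H: [-1, 1, -1, -1, 1, -1, 1, 1].
Row 2 of H: [-1, -1, -1, -1, -1, 1, 1, 1].
Row 7 of H: [-1, 1, -1, 1, 1, 1, -1, 1].
(H·H^T)[7][7] = Σ_j H[7][j]·H[7][j] = (-1)² + (1)² + (-1)² + (1)² + (1)² + (1)² + (-1)² + (1)² = 1 + 1 + 1 + 1 + 1 + 1 + 1 + 1 = 8.
(H·H^T)[2][0] = Σ_j H[2][j]·H[0][j] = (-1)·(-1) + (-1)·(1) + (-1)·(-1) + (-1)·(-1) + (-1)·(1) + (1)·(-1) + (1)·(1) + (1)·(1) = 1 + -1 + 1 + 1 + -1 + -1 + 1 + 1 = 2.
Rows 2 and 0 are not orthogonal (dot product = 2 ≠ 0), so H is not a Hadamard matrix.

(7,7) entry = 8; (2,0) entry = 2.


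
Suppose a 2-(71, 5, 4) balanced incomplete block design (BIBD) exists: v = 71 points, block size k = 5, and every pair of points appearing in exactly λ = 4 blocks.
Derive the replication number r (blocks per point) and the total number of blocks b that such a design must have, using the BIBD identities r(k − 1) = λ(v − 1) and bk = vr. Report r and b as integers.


Any 2-(v, k, λ) BIBD satisfies two necessary conditions:
  (i)  Each point sits in r blocks, and counting incidences through any fixed point gives r(k − 1) = λ(v − 1), so r = λ(v − 1)/(k − 1).
  (ii) Total incidences bk = vr, so b = vr/k.
Step 1: r = λ(v − 1)/(k − 1) = 4·(71 − 1)/(5 − 1) = 4·70/4 = 280/4 = 70.
Step 2: b = vr/k = 71·70/5 = 4970/5 = 994.
Check integrality: r = 70 ∈ Z ✓, b = 994 ∈ Z ✓.
(These identities are necessary conditions: they determine r and b for any design with these parameters, but do not by themselves prove that one exists.)

r = 70, b = 994.


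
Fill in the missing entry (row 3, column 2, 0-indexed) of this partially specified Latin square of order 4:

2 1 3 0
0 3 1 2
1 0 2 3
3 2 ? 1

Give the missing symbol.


Row 3 contains symbols [1, 2, 3] — missing [0].
Column 2 contains symbols [1, 2, 3] — missing [0].
The missing symbol must appear in both missing sets; intersection = [0].
Therefore the hidden value is 0.

Missing value = 0.


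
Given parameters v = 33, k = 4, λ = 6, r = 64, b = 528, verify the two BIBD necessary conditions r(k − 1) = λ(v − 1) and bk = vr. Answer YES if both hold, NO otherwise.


Condition (i): r(k − 1) = 64·3 = 192; λ(v − 1) = 6·32 = 192. Match? YES.
Condition (ii): bk = 528·4 = 2112; vr = 33·64 = 2112. Match? YES.
Both conditions hold? YES.

YES


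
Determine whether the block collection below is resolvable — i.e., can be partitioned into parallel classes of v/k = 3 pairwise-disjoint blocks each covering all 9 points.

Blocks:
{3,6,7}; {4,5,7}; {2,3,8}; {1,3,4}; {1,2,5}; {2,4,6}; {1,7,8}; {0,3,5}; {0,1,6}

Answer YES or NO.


v = 9, block size k = 3, number of blocks = 9.
For resolvability, blocks must partition into parallel classes of size v/k = 3.
Total blocks must therefore be a multiple of 3: 9 = 3·3 + 0 ⇒ divisible ✓.
Consider block {3,6,7}. The only other block(s) in the collection disjoint from it are {1,2,5} — just 1 block(s). Any parallel class containing {3,6,7} would need 2 other blocks each disjoint from it, so no parallel class of size 3 can contain {3,6,7}.
Since every block must belong to some parallel class in a resolution, the collection cannot be partitioned into parallel classes.
Resolvable? NO.

NO


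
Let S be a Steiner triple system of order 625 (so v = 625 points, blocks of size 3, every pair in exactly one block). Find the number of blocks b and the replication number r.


An STS(v) is a 2-(v, 3, 1) BIBD: block size k = 3, λ = 1.
Replication: r(k − 1) = λ(v − 1) ⇒ r·2 = 625 − 1 = 624 ⇒ r = 312.
Block count: bk = vr ⇒ b·3 = 625·312 = 195000 ⇒ b = 65000.
(Check via b = v(v − 1)/6 = 625·624/6 = 390000/6 = 65000.)

r = 312, b = 65000.


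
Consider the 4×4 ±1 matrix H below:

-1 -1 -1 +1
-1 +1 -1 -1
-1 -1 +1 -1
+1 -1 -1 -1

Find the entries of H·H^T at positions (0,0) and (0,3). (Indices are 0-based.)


Row 0 of H: [-1, -1, -1, 1].
Row 3 of H: [1, -1, -1, -1].
(H·H^T)[0][0] = Σ_j H[0][j]·H[0][j] = (-1)² + (-1)² + (-1)² + (1)² = 1 + 1 + 1 + 1 = 4.
(H·H^T)[0][3] = Σ_j H[0][j]·H[3][j] = (-1)·(1) + (-1)·(-1) + (-1)·(-1) + (1)·(-1) = -1 + 1 + 1 + -1 = 0.
So rows 0 and 3 are orthogonal; the diagonal entry equals n = 4.

(0,0) entry = 4; (0,3) entry = 0.


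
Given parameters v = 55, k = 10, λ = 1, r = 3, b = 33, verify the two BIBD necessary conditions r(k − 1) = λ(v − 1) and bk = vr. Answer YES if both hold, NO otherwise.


Condition (i): r(k − 1) = 3·9 = 27; λ(v − 1) = 1·54 = 54. Match? NO.
Condition (ii): bk = 33·10 = 330; vr = 55·3 = 165. Match? NO.
Both conditions hold? NO.

NO


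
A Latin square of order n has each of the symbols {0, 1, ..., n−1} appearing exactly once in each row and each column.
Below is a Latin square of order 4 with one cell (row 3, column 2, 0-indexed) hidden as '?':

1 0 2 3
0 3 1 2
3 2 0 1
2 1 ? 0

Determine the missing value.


Row 3 contains symbols [0, 1, 2] — missing [3].
Column 2 contains symbols [0, 1, 2] — missing [3].
The missing symbol must appear in both missing sets; intersection = [3].
Therefore the hidden value is 3.

Missing value = 3.


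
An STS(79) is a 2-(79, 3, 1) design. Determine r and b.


An STS(v) is a 2-(v, 3, 1) BIBD: block size k = 3, λ = 1.
Replication: r(k − 1) = λ(v − 1) ⇒ r·2 = 79 − 1 = 78 ⇒ r = 39.
Block count: bk = vr ⇒ b·3 = 79·39 = 3081 ⇒ b = 1027.

r = 39, b = 1027.


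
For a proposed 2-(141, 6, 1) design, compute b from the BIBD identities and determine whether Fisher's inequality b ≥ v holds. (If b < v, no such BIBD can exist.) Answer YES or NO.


r = λ(v − 1)/(k − 1) = 1·140/5 = 28.
b = vr/k = 141·28/6 = 658.
Fisher's inequality: b ≥ v ⇔ 658 ≥ 141? YES.

YES


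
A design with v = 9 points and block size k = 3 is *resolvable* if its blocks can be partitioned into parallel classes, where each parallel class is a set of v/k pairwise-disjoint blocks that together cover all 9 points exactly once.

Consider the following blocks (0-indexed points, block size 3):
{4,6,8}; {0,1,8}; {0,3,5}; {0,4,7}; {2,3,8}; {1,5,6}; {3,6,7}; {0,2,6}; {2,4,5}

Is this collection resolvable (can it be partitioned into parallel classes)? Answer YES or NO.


v = 9, block size k = 3, number of blocks = 9.
For resolvability, blocks must partition into parallel classes of size v/k = 3.
Total blocks must therefore be a multiple of 3: 9 = 3·3 + 0 ⇒ divisible ✓.
Consider block {4,6,8}. The only other block(s) in the collection disjoint from it are {0,3,5} — just 1 block(s). Any parallel class containing {4,6,8} would need 2 other blocks each disjoint from it, so no parallel class of size 3 can contain {4,6,8}.
Since every block must belong to some parallel class in a resolution, the collection cannot be partitioned into parallel classes.
Resolvable? NO.

NO


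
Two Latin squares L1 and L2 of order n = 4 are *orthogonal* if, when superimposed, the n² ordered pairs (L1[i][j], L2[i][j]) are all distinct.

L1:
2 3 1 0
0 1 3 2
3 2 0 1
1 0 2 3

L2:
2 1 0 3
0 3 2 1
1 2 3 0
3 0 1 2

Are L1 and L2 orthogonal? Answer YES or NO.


Form the n² = 16 superimposed pairs (L1[i][j], L2[i][j]), row by row (rows and columns indexed from 0):
row 0: (2,2) (3,1) (1,0) (0,3)
row 1: (0,0) (1,3) (3,2) (2,1)
row 2: (3,1) (2,2) (0,3) (1,0)
row 3: (1,3) (0,0) (2,1) (3,2)
Orthogonality requires all 16 pairs distinct.
But the pair (3,1) repeats: cell (0,1) has L1 = 3, L2 = 1, and cell (2,0) has L1 = 3, L2 = 1.
A repeated pair means some other pair never occurs (only 8 distinct pairs out of 16), so the squares are not orthogonal.
Conclusion: NO.

NO


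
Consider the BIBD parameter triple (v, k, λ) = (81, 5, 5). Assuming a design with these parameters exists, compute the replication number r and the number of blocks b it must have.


Any 2-(v, k, λ) BIBD satisfies two necessary conditions:
  (i)  Each point sits in r blocks, and counting incidences through any fixed point gives r(k − 1) = λ(v − 1), so r = λ(v − 1)/(k − 1).
  (ii) Total incidences bk = vr, so b = vr/k.
Step 1: r = λ(v − 1)/(k − 1) = 5·(81 − 1)/(5 − 1) = 5·80/4 = 400/4 = 100.
Step 2: b = vr/k = 81·100/5 = 8100/5 = 1620.
Check integrality: r = 100 ∈ Z ✓, b = 1620 ∈ Z ✓.
(These identities are necessary conditions: they determine r and b for any design with these parameters, but do not by themselves prove that one exists.)

r = 100, b = 1620.
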